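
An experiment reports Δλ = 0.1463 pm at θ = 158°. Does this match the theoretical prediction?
No, inconsistent

Calculate the expected shift for θ = 158°:

Δλ_expected = λ_C(1 - cos(158°))
Δλ_expected = 2.4263 × (1 - cos(158°))
Δλ_expected = 2.4263 × 1.9272
Δλ_expected = 4.6759 pm

Given shift: 0.1463 pm
Expected shift: 4.6759 pm
Difference: 4.5296 pm

The values do not match. The given shift corresponds to θ ≈ 20.0°, not 158°.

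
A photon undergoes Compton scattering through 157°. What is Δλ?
4.6597 pm

Using the Compton scattering formula:
Δλ = λ_C(1 - cos θ)

where λ_C = h/(m_e·c) ≈ 2.4263 pm is the Compton wavelength of an electron.

For θ = 157°:
cos(157°) = -0.9205
1 - cos(157°) = 1.9205

Δλ = 2.4263 × 1.9205
Δλ = 4.6597 pm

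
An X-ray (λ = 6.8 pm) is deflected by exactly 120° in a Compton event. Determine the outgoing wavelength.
10.4395 pm

Using the Compton formula: λ' = λ + λ_C(1 − cos θ)

For θ = 120°, cos θ = -1/2 (exact) = -0.5000, so:
1 − cos 120° = 1 − (-1/2) = 1.5000

Δλ = λ_C × 1.5000 = 2.4263 × 1.5000 = 3.6395 pm

λ' = 6.8 + 3.6395 = 10.4395 pm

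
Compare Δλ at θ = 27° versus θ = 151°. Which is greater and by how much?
151° produces the larger shift by a factor of 17.199

Calculate both shifts using Δλ = λ_C(1 - cos θ):

For θ₁ = 27°:
Δλ₁ = 2.4263 × (1 - cos(27°))
Δλ₁ = 2.4263 × 0.1090
Δλ₁ = 0.2645 pm

For θ₂ = 151°:
Δλ₂ = 2.4263 × (1 - cos(151°))
Δλ₂ = 2.4263 × 1.8746
Δλ₂ = 4.5484 pm

The 151° angle produces the larger shift.
Ratio: 4.5484/0.2645 = 17.199

(Intermediate values are shown rounded; full precision is carried through to the final answer.)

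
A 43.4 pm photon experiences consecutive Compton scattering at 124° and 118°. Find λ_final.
50.7485 pm

Apply Compton shift twice:

First scattering at θ₁ = 124°:
Δλ₁ = λ_C(1 - cos(124°))
Δλ₁ = 2.4263 × 1.5592
Δλ₁ = 3.7831 pm

After first scattering:
λ₁ = 43.4 + 3.7831 = 47.1831 pm

Second scattering at θ₂ = 118°:
Δλ₂ = λ_C(1 - cos(118°))
Δλ₂ = 2.4263 × 1.4695
Δλ₂ = 3.5654 pm

Final wavelength:
λ₂ = 47.1831 + 3.5654 = 50.7485 pm

Total shift: Δλ_total = 3.7831 + 3.5654 = 7.3485 pm

(Intermediate values are shown rounded; full precision is carried through to the final answer.)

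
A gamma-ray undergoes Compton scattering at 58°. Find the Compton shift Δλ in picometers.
1.1406 pm

Using the Compton scattering formula:
Δλ = λ_C(1 - cos θ)

where λ_C = h/(m_e·c) ≈ 2.4263 pm is the Compton wavelength of an electron.

For θ = 58°:
cos(58°) = 0.5299
1 - cos(58°) = 0.4701

Δλ = 2.4263 × 0.4701
Δλ = 1.1406 pm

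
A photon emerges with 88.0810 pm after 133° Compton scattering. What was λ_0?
84.0000 pm

From λ' = λ + Δλ, we have λ = λ' - Δλ

First calculate the Compton shift:
Δλ = λ_C(1 - cos θ)
Δλ = 2.4263 × (1 - cos(133°))
Δλ = 2.4263 × 1.6820
Δλ = 4.0810 pm

Initial wavelength:
λ = λ' - Δλ
λ = 88.0810 - 4.0810
λ = 84.0000 pm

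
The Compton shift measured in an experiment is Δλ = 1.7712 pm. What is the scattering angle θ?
74.34°

From the Compton formula Δλ = λ_C(1 - cos θ), we can solve for θ:

cos θ = 1 - Δλ/λ_C

Given:
- Δλ = 1.7712 pm
- λ_C = h/(m_e·c) ≈ 2.42631024 pm

cos θ = 1 - 1.7712/2.42631024
cos θ = 1 - 0.729997
cos θ = 0.270003

θ = arccos(0.270003)
θ = 74.34°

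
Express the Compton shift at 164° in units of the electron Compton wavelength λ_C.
1.9613 λ_C

The Compton shift formula is:
Δλ = λ_C(1 - cos θ)

Dividing both sides by λ_C:
Δλ/λ_C = 1 - cos θ

For θ = 164°:
Δλ/λ_C = 1 - cos(164°)
Δλ/λ_C = 1 - -0.9613
Δλ/λ_C = 1.9613

This means the shift is 1.9613 × λ_C = 4.7586 pm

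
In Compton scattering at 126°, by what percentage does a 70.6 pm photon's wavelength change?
5.4567%

Calculate the Compton shift:
Δλ = λ_C(1 - cos(126°))
Δλ = 2.4263 × (1 - cos(126°))
Δλ = 2.4263 × 1.5878
Δλ = 3.8525 pm

Percentage change:
(Δλ/λ₀) × 100 = (3.8525/70.6) × 100
= 5.4567%

(Intermediate values are shown rounded; full precision is carried through to the final answer.)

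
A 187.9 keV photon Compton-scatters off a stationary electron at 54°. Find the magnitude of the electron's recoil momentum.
8.5988e-23 kg·m/s

The electron is initially at rest, so by conservation of momentum:
p⃗_e = p⃗₀ − p⃗'  (incident photon momentum minus scattered photon momentum)

Photon momentum magnitudes (p = h/λ = E/c):
λ₀ = hc/E₀ = 6.5984 pm → p₀ = h/λ₀ = 1.0042e-22 kg·m/s
Δλ = λ_C(1 − cos 54°) = 1.0002 pm
λ' = 7.5986 pm → p' = h/λ' = 8.7201e-23 kg·m/s

The scattered photon makes angle θ = 54° with the incident direction, so by the law of cosines:
|p⃗_e|² = p₀² + p'² − 2p₀p'cos θ
|p⃗_e|² = (1.0042e-22)² + (8.7201e-23)² − 2·1.0042e-22·8.7201e-23·cos(54°)
|p⃗_e| = 8.5988e-23 kg·m/s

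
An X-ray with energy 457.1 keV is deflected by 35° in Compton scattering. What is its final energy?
393.4505 keV

First convert energy to wavelength:
λ = hc/E, with hc ≈ 1239.842 keV·pm (i.e. 1239.842 eV·nm)

For E = 457.1 keV = 457100 eV:
λ = 1239.842 keV·pm / 457.1 keV
λ = 2.7124 pm

Calculate the Compton shift:
Δλ = λ_C(1 - cos(35°)) = 2.4263 × 0.1808
Δλ = 0.4388 pm

Final wavelength:
λ' = 2.7124 + 0.4388 = 3.1512 pm

Final energy:
E' = hc/λ' = 1239.842 / 3.1512 = 393.4505 keV

(Intermediate values are shown rounded; full precision is carried through to the final answer.)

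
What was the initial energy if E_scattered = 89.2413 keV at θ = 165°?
135.9000 keV

Convert final energy to wavelength (hc ≈ 1239.842 keV·pm):
λ' = hc/E' = 1239.842 / 89.2413 = 13.8931 pm

Calculate the Compton shift:
Δλ = λ_C(1 - cos(165°))
Δλ = 2.4263 × (1 - cos(165°))
Δλ = 4.7699 pm

Initial wavelength:
λ = λ' - Δλ = 13.8931 - 4.7699 = 9.1232 pm

Initial energy:
E = hc/λ = 1239.842 / 9.1232 = 135.9000 keV

(Intermediate values are shown rounded; full precision is carried through to the final answer.)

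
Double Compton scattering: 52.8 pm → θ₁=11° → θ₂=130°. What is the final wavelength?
56.8305 pm

Apply Compton shift twice:

First scattering at θ₁ = 11°:
Δλ₁ = λ_C(1 - cos(11°))
Δλ₁ = 2.4263 × 0.0184
Δλ₁ = 0.0446 pm

After first scattering:
λ₁ = 52.8 + 0.0446 = 52.8446 pm

Second scattering at θ₂ = 130°:
Δλ₂ = λ_C(1 - cos(130°))
Δλ₂ = 2.4263 × 1.6428
Δλ₂ = 3.9859 pm

Final wavelength:
λ₂ = 52.8446 + 3.9859 = 56.8305 pm

Total shift: Δλ_total = 0.0446 + 3.9859 = 4.0305 pm

(Intermediate values are shown rounded; full precision is carried through to the final answer.)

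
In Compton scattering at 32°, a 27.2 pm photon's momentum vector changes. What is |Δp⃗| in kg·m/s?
1.3343e-23 kg·m/s

Photon momentum magnitude is p = h/λ.

Initial momentum:
p₀ = h/λ = 6.6261e-34/2.7200e-11 = 2.4361e-23 kg·m/s

After scattering:
λ' = λ + Δλ = 27.2 + 0.3687 = 27.5687 pm
p' = h/λ' = 6.6261e-34/2.7569e-11 = 2.4035e-23 kg·m/s

Momentum is a vector; the scattered photon's direction makes angle θ = 32° with the incident direction. The magnitude of the vector change Δp⃗ = p⃗₀ − p⃗' is found from the law of cosines:
|Δp⃗|² = p₀² + p'² − 2p₀p'cos θ
|Δp⃗|² = (2.4361e-23)² + (2.4035e-23)² − 2·2.4361e-23·2.4035e-23·cos(32°)
|Δp⃗| = 1.3343e-23 kg·m/s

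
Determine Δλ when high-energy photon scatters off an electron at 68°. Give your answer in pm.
1.5174 pm

Using the Compton scattering formula:
Δλ = λ_C(1 - cos θ)

where λ_C = h/(m_e·c) ≈ 2.4263 pm is the Compton wavelength of an electron.

For θ = 68°:
cos(68°) = 0.3746
1 - cos(68°) = 0.6254

Δλ = 2.4263 × 0.6254
Δλ = 1.5174 pm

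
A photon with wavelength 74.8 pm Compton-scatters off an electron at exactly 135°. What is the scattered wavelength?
78.9420 pm

Using the Compton formula: λ' = λ + λ_C(1 − cos θ)

For θ = 135°, cos θ = -√2/2 (exact) ≈ -0.7071, so:
1 − cos 135° = 1 − (-√2/2) ≈ 1.7071

Δλ = λ_C × 1.7071 = 2.4263 × 1.7071 = 4.1420 pm

λ' = 74.8 + 4.1420 = 78.9420 pm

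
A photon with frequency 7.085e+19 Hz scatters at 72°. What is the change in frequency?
2.011e+19 Hz (decrease)

Convert frequency to wavelength (c = 299792458 m/s):
λ₀ = c/f₀ = 299792458/7.085e+19 = 4.2313685e-12 m = 4.2314 pm

Calculate Compton shift:
Δλ = λ_C(1 - cos(72°)) = 1.6765 pm

Final wavelength:
λ' = λ₀ + Δλ = 4.2314 + 1.6765 = 5.9079 pm

Final frequency:
f' = c/λ' = 299792458/5.9079076e-12 = 5.0744270e+19 Hz

Frequency shift (decrease):
Δf = f₀ - f' = 7.085e+19 - 5.0744270e+19 = 2.011e+19 Hz

(Intermediate values are shown rounded; full precision is carried through to the final answer.)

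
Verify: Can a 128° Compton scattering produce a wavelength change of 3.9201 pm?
Yes, consistent

Calculate the expected shift for θ = 128°:

Δλ_expected = λ_C(1 - cos(128°))
Δλ_expected = 2.4263 × (1 - cos(128°))
Δλ_expected = 2.4263 × 1.6157
Δλ_expected = 3.9201 pm

Given shift: 3.9201 pm
Expected shift: 3.9201 pm
Difference: 0.0000 pm

The values match. This is consistent with Compton scattering at the stated angle.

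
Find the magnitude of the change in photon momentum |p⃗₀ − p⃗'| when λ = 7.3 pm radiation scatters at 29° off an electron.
4.4682e-23 kg·m/s

Photon momentum magnitude is p = h/λ.

Initial momentum:
p₀ = h/λ = 6.6261e-34/7.3000e-12 = 9.0768e-23 kg·m/s

After scattering:
λ' = λ + Δλ = 7.3 + 0.3042 = 7.6042 pm
p' = h/λ' = 6.6261e-34/7.6042e-12 = 8.7137e-23 kg·m/s

Momentum is a vector; the scattered photon's direction makes angle θ = 29° with the incident direction. The magnitude of the vector change Δp⃗ = p⃗₀ − p⃗' is found from the law of cosines:
|Δp⃗|² = p₀² + p'² − 2p₀p'cos θ
|Δp⃗|² = (9.0768e-23)² + (8.7137e-23)² − 2·9.0768e-23·8.7137e-23·cos(29°)
|Δp⃗| = 4.4682e-23 kg·m/s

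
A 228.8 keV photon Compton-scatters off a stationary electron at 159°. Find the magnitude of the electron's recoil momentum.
1.8496e-22 kg·m/s

The electron is initially at rest, so by conservation of momentum:
p⃗_e = p⃗₀ − p⃗'  (incident photon momentum minus scattered photon momentum)

Photon momentum magnitudes (p = h/λ = E/c):
λ₀ = hc/E₀ = 5.4189 pm → p₀ = h/λ₀ = 1.2228e-22 kg·m/s
Δλ = λ_C(1 − cos 159°) = 4.6915 pm
λ' = 10.1104 pm → p' = h/λ' = 6.5537e-23 kg·m/s

The scattered photon makes angle θ = 159° with the incident direction, so by the law of cosines:
|p⃗_e|² = p₀² + p'² − 2p₀p'cos θ
|p⃗_e|² = (1.2228e-22)² + (6.5537e-23)² − 2·1.2228e-22·6.5537e-23·cos(159°)
|p⃗_e| = 1.8496e-22 kg·m/s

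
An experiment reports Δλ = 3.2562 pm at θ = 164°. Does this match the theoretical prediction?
No, inconsistent

Calculate the expected shift for θ = 164°:

Δλ_expected = λ_C(1 - cos(164°))
Δλ_expected = 2.4263 × (1 - cos(164°))
Δλ_expected = 2.4263 × 1.9613
Δλ_expected = 4.7586 pm

Given shift: 3.2562 pm
Expected shift: 4.7586 pm
Difference: 1.5025 pm

The values do not match. The given shift corresponds to θ ≈ 110.0°, not 164°.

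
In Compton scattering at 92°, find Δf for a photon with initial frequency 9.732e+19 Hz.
4.370e+19 Hz (decrease)

Convert frequency to wavelength (c = 299792458 m/s):
λ₀ = c/f₀ = 299792458/9.732e+19 = 3.0804815e-12 m = 3.0805 pm

Calculate Compton shift:
Δλ = λ_C(1 - cos(92°)) = 2.5110 pm

Final wavelength:
λ' = λ₀ + Δλ = 3.0805 + 2.5110 = 5.5915 pm

Final frequency:
f' = c/λ' = 299792458/5.5914687e-12 = 5.3616048e+19 Hz

Frequency shift (decrease):
Δf = f₀ - f' = 9.732e+19 - 5.3616048e+19 = 4.370e+19 Hz

(Intermediate values are shown rounded; full precision is carried through to the final answer.)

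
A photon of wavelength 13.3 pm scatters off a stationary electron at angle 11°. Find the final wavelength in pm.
13.3446 pm

Using the Compton scattering formula:
λ' = λ + Δλ = λ + λ_C(1 - cos θ)

Given:
- Initial wavelength λ = 13.3 pm
- Scattering angle θ = 11°
- Compton wavelength λ_C ≈ 2.4263 pm

Calculate the shift:
Δλ = 2.4263 × (1 - cos(11°))
Δλ = 2.4263 × 0.0184
Δλ = 0.0446 pm

Final wavelength:
λ' = 13.3 + 0.0446 = 13.3446 pm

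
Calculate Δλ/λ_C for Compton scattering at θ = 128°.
1.6157 λ_C

The Compton shift formula is:
Δλ = λ_C(1 - cos θ)

Dividing both sides by λ_C:
Δλ/λ_C = 1 - cos θ

For θ = 128°:
Δλ/λ_C = 1 - cos(128°)
Δλ/λ_C = 1 - -0.6157
Δλ/λ_C = 1.6157

This means the shift is 1.6157 × λ_C = 3.9201 pm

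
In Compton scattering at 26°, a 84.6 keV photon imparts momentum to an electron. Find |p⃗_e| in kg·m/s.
2.0187e-23 kg·m/s

The electron is initially at rest, so by conservation of momentum:
p⃗_e = p⃗₀ − p⃗'  (incident photon momentum minus scattered photon momentum)

Photon momentum magnitudes (p = h/λ = E/c):
λ₀ = hc/E₀ = 14.6553 pm → p₀ = h/λ₀ = 4.5213e-23 kg·m/s
Δλ = λ_C(1 − cos 26°) = 0.2456 pm
λ' = 14.9009 pm → p' = h/λ' = 4.4468e-23 kg·m/s

The scattered photon makes angle θ = 26° with the incident direction, so by the law of cosines:
|p⃗_e|² = p₀² + p'² − 2p₀p'cos θ
|p⃗_e|² = (4.5213e-23)² + (4.4468e-23)² − 2·4.5213e-23·4.4468e-23·cos(26°)
|p⃗_e| = 2.0187e-23 kg·m/s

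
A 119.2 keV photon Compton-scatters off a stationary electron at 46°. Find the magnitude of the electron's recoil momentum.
4.8285e-23 kg·m/s

The electron is initially at rest, so by conservation of momentum:
p⃗_e = p⃗₀ − p⃗'  (incident photon momentum minus scattered photon momentum)

Photon momentum magnitudes (p = h/λ = E/c):
λ₀ = hc/E₀ = 10.4014 pm → p₀ = h/λ₀ = 6.3704e-23 kg·m/s
Δλ = λ_C(1 − cos 46°) = 0.7409 pm
λ' = 11.1422 pm → p' = h/λ' = 5.9468e-23 kg·m/s

The scattered photon makes angle θ = 46° with the incident direction, so by the law of cosines:
|p⃗_e|² = p₀² + p'² − 2p₀p'cos θ
|p⃗_e|² = (6.3704e-23)² + (5.9468e-23)² − 2·6.3704e-23·5.9468e-23·cos(46°)
|p⃗_e| = 4.8285e-23 kg·m/s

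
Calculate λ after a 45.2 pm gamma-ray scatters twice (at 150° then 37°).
50.2161 pm

Apply Compton shift twice:

First scattering at θ₁ = 150°:
Δλ₁ = λ_C(1 - cos(150°))
Δλ₁ = 2.4263 × 1.8660
Δλ₁ = 4.5276 pm

After first scattering:
λ₁ = 45.2 + 4.5276 = 49.7276 pm

Second scattering at θ₂ = 37°:
Δλ₂ = λ_C(1 - cos(37°))
Δλ₂ = 2.4263 × 0.2014
Δλ₂ = 0.4886 pm

Final wavelength:
λ₂ = 49.7276 + 0.4886 = 50.2161 pm

Total shift: Δλ_total = 4.5276 + 0.4886 = 5.0161 pm

(Intermediate values are shown rounded; full precision is carried through to the final answer.)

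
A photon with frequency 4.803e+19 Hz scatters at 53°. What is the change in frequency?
6.438e+18 Hz (decrease)

Convert frequency to wavelength (c = 299792458 m/s):
λ₀ = c/f₀ = 299792458/4.803e+19 = 6.2417751e-12 m = 6.2418 pm

Calculate Compton shift:
Δλ = λ_C(1 - cos(53°)) = 0.9661 pm

Final wavelength:
λ' = λ₀ + Δλ = 6.2418 + 0.9661 = 7.2079 pm

Final frequency:
f' = c/λ' = 299792458/7.2078954e-12 = 4.1592232e+19 Hz

Frequency shift (decrease):
Δf = f₀ - f' = 4.803e+19 - 4.1592232e+19 = 6.438e+18 Hz

(Intermediate values are shown rounded; full precision is carried through to the final answer.)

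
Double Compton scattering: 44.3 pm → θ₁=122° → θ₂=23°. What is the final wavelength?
48.2049 pm

Apply Compton shift twice:

First scattering at θ₁ = 122°:
Δλ₁ = λ_C(1 - cos(122°))
Δλ₁ = 2.4263 × 1.5299
Δλ₁ = 3.7121 pm

After first scattering:
λ₁ = 44.3 + 3.7121 = 48.0121 pm

Second scattering at θ₂ = 23°:
Δλ₂ = λ_C(1 - cos(23°))
Δλ₂ = 2.4263 × 0.0795
Δλ₂ = 0.1929 pm

Final wavelength:
λ₂ = 48.0121 + 0.1929 = 48.2049 pm

Total shift: Δλ_total = 3.7121 + 0.1929 = 3.9049 pm

(Intermediate values are shown rounded; full precision is carried through to the final answer.)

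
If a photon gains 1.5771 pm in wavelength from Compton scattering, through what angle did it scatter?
69.51°

From the Compton formula Δλ = λ_C(1 - cos θ), we can solve for θ:

cos θ = 1 - Δλ/λ_C

Given:
- Δλ = 1.5771 pm
- λ_C = h/(m_e·c) ≈ 2.42631024 pm

cos θ = 1 - 1.5771/2.42631024
cos θ = 1 - 0.649999
cos θ = 0.350001

θ = arccos(0.350001)
θ = 69.51°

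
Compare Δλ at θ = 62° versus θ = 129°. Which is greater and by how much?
129° produces the larger shift by a factor of 3.071

Calculate both shifts using Δλ = λ_C(1 - cos θ):

For θ₁ = 62°:
Δλ₁ = 2.4263 × (1 - cos(62°))
Δλ₁ = 2.4263 × 0.5305
Δλ₁ = 1.2872 pm

For θ₂ = 129°:
Δλ₂ = 2.4263 × (1 - cos(129°))
Δλ₂ = 2.4263 × 1.6293
Δλ₂ = 3.9532 pm

The 129° angle produces the larger shift.
Ratio: 3.9532/1.2872 = 3.071

(Intermediate values are shown rounded; full precision is carried through to the final answer.)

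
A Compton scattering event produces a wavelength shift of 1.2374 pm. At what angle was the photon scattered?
60.66°

From the Compton formula Δλ = λ_C(1 - cos θ), we can solve for θ:

cos θ = 1 - Δλ/λ_C

Given:
- Δλ = 1.2374 pm
- λ_C = h/(m_e·c) ≈ 2.42631024 pm

cos θ = 1 - 1.2374/2.42631024
cos θ = 1 - 0.509992
cos θ = 0.490008

θ = arccos(0.490008)
θ = 60.66°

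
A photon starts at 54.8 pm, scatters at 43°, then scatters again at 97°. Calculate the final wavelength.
58.1738 pm

Apply Compton shift twice:

First scattering at θ₁ = 43°:
Δλ₁ = λ_C(1 - cos(43°))
Δλ₁ = 2.4263 × 0.2686
Δλ₁ = 0.6518 pm

After first scattering:
λ₁ = 54.8 + 0.6518 = 55.4518 pm

Second scattering at θ₂ = 97°:
Δλ₂ = λ_C(1 - cos(97°))
Δλ₂ = 2.4263 × 1.1219
Δλ₂ = 2.7220 pm

Final wavelength:
λ₂ = 55.4518 + 2.7220 = 58.1738 pm

Total shift: Δλ_total = 0.6518 + 2.7220 = 3.3738 pm

(Intermediate values are shown rounded; full precision is carried through to the final answer.)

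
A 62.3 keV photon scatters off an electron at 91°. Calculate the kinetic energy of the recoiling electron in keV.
6.8752 keV

By energy conservation: K_e = E_initial - E_final

First find the scattered photon energy:
Initial wavelength: λ = hc/E = 19.9012 pm
Compton shift: Δλ = λ_C(1 - cos(91°)) = 2.4687 pm
Final wavelength: λ' = 19.9012 + 2.4687 = 22.3698 pm
Final photon energy: E' = hc/λ' = 55.4248 keV

Electron kinetic energy:
K_e = E - E' = 62.3000 - 55.4248 = 6.8752 keV

(Intermediate values are shown rounded; full precision is carried through to the final answer.)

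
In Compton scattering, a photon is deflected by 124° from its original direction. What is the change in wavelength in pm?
3.7831 pm

Using the Compton scattering formula:
Δλ = λ_C(1 - cos θ)

where λ_C = h/(m_e·c) ≈ 2.4263 pm is the Compton wavelength of an electron.

For θ = 124°:
cos(124°) = -0.5592
1 - cos(124°) = 1.5592

Δλ = 2.4263 × 1.5592
Δλ = 3.7831 pm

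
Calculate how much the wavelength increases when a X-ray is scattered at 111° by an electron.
3.2958 pm

Using the Compton scattering formula:
Δλ = λ_C(1 - cos θ)

where λ_C = h/(m_e·c) ≈ 2.4263 pm is the Compton wavelength of an electron.

For θ = 111°:
cos(111°) = -0.3584
1 - cos(111°) = 1.3584

Δλ = 2.4263 × 1.3584
Δλ = 3.2958 pm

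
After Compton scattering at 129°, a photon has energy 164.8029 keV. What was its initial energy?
347.3001 keV

Convert final energy to wavelength (hc ≈ 1239.842 keV·pm):
λ' = hc/E' = 1239.842 / 164.8029 = 7.5232 pm

Calculate the Compton shift:
Δλ = λ_C(1 - cos(129°))
Δλ = 2.4263 × (1 - cos(129°))
Δλ = 3.9532 pm

Initial wavelength:
λ = λ' - Δλ = 7.5232 - 3.9532 = 3.5699 pm

Initial energy:
E = hc/λ = 1239.842 / 3.5699 = 347.3001 keV

(Intermediate values are shown rounded; full precision is carried through to the final answer.)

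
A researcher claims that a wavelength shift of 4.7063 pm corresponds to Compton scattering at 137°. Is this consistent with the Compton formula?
No, inconsistent

Calculate the expected shift for θ = 137°:

Δλ_expected = λ_C(1 - cos(137°))
Δλ_expected = 2.4263 × (1 - cos(137°))
Δλ_expected = 2.4263 × 1.7314
Δλ_expected = 4.2008 pm

Given shift: 4.7063 pm
Expected shift: 4.2008 pm
Difference: 0.5055 pm

The values do not match. The given shift corresponds to θ ≈ 160.0°, not 137°.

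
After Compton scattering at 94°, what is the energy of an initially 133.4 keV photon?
104.2784 keV

First convert energy to wavelength:
λ = hc/E, with hc ≈ 1239.842 keV·pm (i.e. 1239.842 eV·nm)

For E = 133.4 keV = 133400 eV:
λ = 1239.842 keV·pm / 133.4 keV
λ = 9.2942 pm

Calculate the Compton shift:
Δλ = λ_C(1 - cos(94°)) = 2.4263 × 1.0698
Δλ = 2.5956 pm

Final wavelength:
λ' = 9.2942 + 2.5956 = 11.8897 pm

Final energy:
E' = hc/λ' = 1239.842 / 11.8897 = 104.2784 keV

(Intermediate values are shown rounded; full precision is carried through to the final answer.)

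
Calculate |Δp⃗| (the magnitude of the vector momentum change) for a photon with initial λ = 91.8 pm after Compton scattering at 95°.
1.0495e-23 kg·m/s

Photon momentum magnitude is p = h/λ.

Initial momentum:
p₀ = h/λ = 6.6261e-34/9.1800e-11 = 7.2179e-24 kg·m/s

After scattering:
λ' = λ + Δλ = 91.8 + 2.6378 = 94.4378 pm
p' = h/λ' = 6.6261e-34/9.4438e-11 = 7.0163e-24 kg·m/s

Momentum is a vector; the scattered photon's direction makes angle θ = 95° with the incident direction. The magnitude of the vector change Δp⃗ = p⃗₀ − p⃗' is found from the law of cosines:
|Δp⃗|² = p₀² + p'² − 2p₀p'cos θ
|Δp⃗|² = (7.2179e-24)² + (7.0163e-24)² − 2·7.2179e-24·7.0163e-24·cos(95°)
|Δp⃗| = 1.0495e-23 kg·m/s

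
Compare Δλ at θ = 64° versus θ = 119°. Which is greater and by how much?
119° produces the larger shift by a factor of 2.644

Calculate both shifts using Δλ = λ_C(1 - cos θ):

For θ₁ = 64°:
Δλ₁ = 2.4263 × (1 - cos(64°))
Δλ₁ = 2.4263 × 0.5616
Δλ₁ = 1.3627 pm

For θ₂ = 119°:
Δλ₂ = 2.4263 × (1 - cos(119°))
Δλ₂ = 2.4263 × 1.4848
Δλ₂ = 3.6026 pm

The 119° angle produces the larger shift.
Ratio: 3.6026/1.3627 = 2.644

(Intermediate values are shown rounded; full precision is carried through to the final answer.)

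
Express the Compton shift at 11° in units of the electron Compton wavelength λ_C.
0.0184 λ_C

The Compton shift formula is:
Δλ = λ_C(1 - cos θ)

Dividing both sides by λ_C:
Δλ/λ_C = 1 - cos θ

For θ = 11°:
Δλ/λ_C = 1 - cos(11°)
Δλ/λ_C = 1 - 0.9816
Δλ/λ_C = 0.0184

This means the shift is 0.0184 × λ_C = 0.0446 pm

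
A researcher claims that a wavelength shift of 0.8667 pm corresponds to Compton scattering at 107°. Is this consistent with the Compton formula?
No, inconsistent

Calculate the expected shift for θ = 107°:

Δλ_expected = λ_C(1 - cos(107°))
Δλ_expected = 2.4263 × (1 - cos(107°))
Δλ_expected = 2.4263 × 1.2924
Δλ_expected = 3.1357 pm

Given shift: 0.8667 pm
Expected shift: 3.1357 pm
Difference: 2.2690 pm

The values do not match. The given shift corresponds to θ ≈ 50.0°, not 107°.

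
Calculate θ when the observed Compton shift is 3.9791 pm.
129.79°

From the Compton formula Δλ = λ_C(1 - cos θ), we can solve for θ:

cos θ = 1 - Δλ/λ_C

Given:
- Δλ = 3.9791 pm
- λ_C = h/(m_e·c) ≈ 2.42631024 pm

cos θ = 1 - 3.9791/2.42631024
cos θ = 1 - 1.639980
cos θ = -0.639980

θ = arccos(-0.639980)
θ = 129.79°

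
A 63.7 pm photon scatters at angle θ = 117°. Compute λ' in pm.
67.2278 pm

Using the Compton scattering formula:
λ' = λ + Δλ = λ + λ_C(1 - cos θ)

Given:
- Initial wavelength λ = 63.7 pm
- Scattering angle θ = 117°
- Compton wavelength λ_C ≈ 2.4263 pm

Calculate the shift:
Δλ = 2.4263 × (1 - cos(117°))
Δλ = 2.4263 × 1.4540
Δλ = 3.5278 pm

Final wavelength:
λ' = 63.7 + 3.5278 = 67.2278 pm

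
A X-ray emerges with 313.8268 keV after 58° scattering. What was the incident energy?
441.2000 keV

Convert final energy to wavelength (hc ≈ 1239.842 keV·pm):
λ' = hc/E' = 1239.842 / 313.8268 = 3.9507 pm

Calculate the Compton shift:
Δλ = λ_C(1 - cos(58°))
Δλ = 2.4263 × (1 - cos(58°))
Δλ = 1.1406 pm

Initial wavelength:
λ = λ' - Δλ = 3.9507 - 1.1406 = 2.8102 pm

Initial energy:
E = hc/λ = 1239.842 / 2.8102 = 441.2000 keV

(Intermediate values are shown rounded; full precision is carried through to the final answer.)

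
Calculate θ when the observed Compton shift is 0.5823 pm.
40.54°

From the Compton formula Δλ = λ_C(1 - cos θ), we can solve for θ:

cos θ = 1 - Δλ/λ_C

Given:
- Δλ = 0.5823 pm
- λ_C = h/(m_e·c) ≈ 2.42631024 pm

cos θ = 1 - 0.5823/2.42631024
cos θ = 1 - 0.239994
cos θ = 0.760006

θ = arccos(0.760006)
θ = 40.54°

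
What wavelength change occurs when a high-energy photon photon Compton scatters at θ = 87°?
2.2993 pm

Using the Compton scattering formula:
Δλ = λ_C(1 - cos θ)

where λ_C = h/(m_e·c) ≈ 2.4263 pm is the Compton wavelength of an electron.

For θ = 87°:
cos(87°) = 0.0523
1 - cos(87°) = 0.9477

Δλ = 2.4263 × 0.9477
Δλ = 2.2993 pm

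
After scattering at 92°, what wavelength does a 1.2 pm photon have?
3.7110 pm

Using the Compton scattering formula:
λ' = λ + Δλ = λ + λ_C(1 - cos θ)

Given:
- Initial wavelength λ = 1.2 pm
- Scattering angle θ = 92°
- Compton wavelength λ_C ≈ 2.4263 pm

Calculate the shift:
Δλ = 2.4263 × (1 - cos(92°))
Δλ = 2.4263 × 1.0349
Δλ = 2.5110 pm

Final wavelength:
λ' = 1.2 + 2.5110 = 3.7110 pm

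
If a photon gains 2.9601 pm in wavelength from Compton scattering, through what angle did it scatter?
102.71°

From the Compton formula Δλ = λ_C(1 - cos θ), we can solve for θ:

cos θ = 1 - Δλ/λ_C

Given:
- Δλ = 2.9601 pm
- λ_C = h/(m_e·c) ≈ 2.42631024 pm

cos θ = 1 - 2.9601/2.42631024
cos θ = 1 - 1.220001
cos θ = -0.220001

θ = arccos(-0.220001)
θ = 102.71°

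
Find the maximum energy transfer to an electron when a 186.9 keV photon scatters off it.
78.9594 keV

Maximum energy transfer occurs at θ = 180° (backscattering).

Initial photon: E₀ = 186.9 keV → λ₀ = 6.6337 pm

Maximum Compton shift (at 180°):
Δλ_max = 2λ_C = 2 × 2.4263 = 4.8526 pm

Final wavelength:
λ' = 6.6337 + 4.8526 = 11.4863 pm

Minimum photon energy (maximum energy to electron):
E'_min = hc/λ' = 107.9406 keV

Maximum electron kinetic energy:
K_max = E₀ - E'_min = 186.9000 - 107.9406 = 78.9594 keV

(Intermediate values are shown rounded; full precision is carried through to the final answer.)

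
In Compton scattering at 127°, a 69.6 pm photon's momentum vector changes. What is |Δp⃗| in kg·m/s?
1.6591e-23 kg·m/s

Photon momentum magnitude is p = h/λ.

Initial momentum:
p₀ = h/λ = 6.6261e-34/6.9600e-11 = 9.5202e-24 kg·m/s

After scattering:
λ' = λ + Δλ = 69.6 + 3.8865 = 73.4865 pm
p' = h/λ' = 6.6261e-34/7.3487e-11 = 9.0167e-24 kg·m/s

Momentum is a vector; the scattered photon's direction makes angle θ = 127° with the incident direction. The magnitude of the vector change Δp⃗ = p⃗₀ − p⃗' is found from the law of cosines:
|Δp⃗|² = p₀² + p'² − 2p₀p'cos θ
|Δp⃗|² = (9.5202e-24)² + (9.0167e-24)² − 2·9.5202e-24·9.0167e-24·cos(127°)
|Δp⃗| = 1.6591e-23 kg·m/s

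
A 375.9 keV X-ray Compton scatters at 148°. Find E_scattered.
159.3163 keV

First convert energy to wavelength:
λ = hc/E, with hc ≈ 1239.842 keV·pm (i.e. 1239.842 eV·nm)

For E = 375.9 keV = 375900 eV:
λ = 1239.842 keV·pm / 375.9 keV
λ = 3.2983 pm

Calculate the Compton shift:
Δλ = λ_C(1 - cos(148°)) = 2.4263 × 1.8480
Δλ = 4.4839 pm

Final wavelength:
λ' = 3.2983 + 4.4839 = 7.7823 pm

Final energy:
E' = hc/λ' = 1239.842 / 7.7823 = 159.3163 keV

(Intermediate values are shown rounded; full precision is carried through to the final answer.)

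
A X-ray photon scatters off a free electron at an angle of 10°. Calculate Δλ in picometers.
0.0369 pm

Using the Compton scattering formula:
Δλ = λ_C(1 - cos θ)

where λ_C = h/(m_e·c) ≈ 2.4263 pm is the Compton wavelength of an electron.

For θ = 10°:
cos(10°) = 0.9848
1 - cos(10°) = 0.0152

Δλ = 2.4263 × 0.0152
Δλ = 0.0369 pm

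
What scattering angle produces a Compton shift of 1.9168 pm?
77.88°

From the Compton formula Δλ = λ_C(1 - cos θ), we can solve for θ:

cos θ = 1 - Δλ/λ_C

Given:
- Δλ = 1.9168 pm
- λ_C = h/(m_e·c) ≈ 2.42631024 pm

cos θ = 1 - 1.9168/2.42631024
cos θ = 1 - 0.790006
cos θ = 0.209994

θ = arccos(0.209994)
θ = 77.88°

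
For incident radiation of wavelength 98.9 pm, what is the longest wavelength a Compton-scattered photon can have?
103.7526 pm (at θ = 180°)

The Compton shift is Δλ = λ_C(1 − cos θ).

Since cos θ ranges from −1 to 1, the factor (1 − cos θ) ranges from 0 to 2; the maximum shift occurs at θ = 180° (backscattering):
Δλ_max = 2λ_C = 2 × 2.4263 pm = 4.8526 pm

Maximum scattered wavelength:
λ'_max = λ₀ + Δλ_max = 98.9 + 4.8526 = 103.7526 pm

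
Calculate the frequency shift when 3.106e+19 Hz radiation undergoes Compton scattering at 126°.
8.861e+18 Hz (decrease)

Convert frequency to wavelength (c = 299792458 m/s):
λ₀ = c/f₀ = 299792458/3.106e+19 = 9.6520431e-12 m = 9.6520 pm

Calculate Compton shift:
Δλ = λ_C(1 - cos(126°)) = 3.8525 pm

Final wavelength:
λ' = λ₀ + Δλ = 9.6520 + 3.8525 = 13.5045 pm

Final frequency:
f' = c/λ' = 299792458/1.3504503e-11 = 2.2199445e+19 Hz

Frequency shift (decrease):
Δf = f₀ - f' = 3.106e+19 - 2.2199445e+19 = 8.861e+18 Hz

(Intermediate values are shown rounded; full precision is carried through to the final answer.)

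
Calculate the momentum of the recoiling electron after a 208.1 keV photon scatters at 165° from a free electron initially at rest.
1.7162e-22 kg·m/s

The electron is initially at rest, so by conservation of momentum:
p⃗_e = p⃗₀ − p⃗'  (incident photon momentum minus scattered photon momentum)

Photon momentum magnitudes (p = h/λ = E/c):
λ₀ = hc/E₀ = 5.9579 pm → p₀ = h/λ₀ = 1.1121e-22 kg·m/s
Δλ = λ_C(1 − cos 165°) = 4.7699 pm
λ' = 10.7279 pm → p' = h/λ' = 6.1765e-23 kg·m/s

The scattered photon makes angle θ = 165° with the incident direction, so by the law of cosines:
|p⃗_e|² = p₀² + p'² − 2p₀p'cos θ
|p⃗_e|² = (1.1121e-22)² + (6.1765e-23)² − 2·1.1121e-22·6.1765e-23·cos(165°)
|p⃗_e| = 1.7162e-22 kg·m/s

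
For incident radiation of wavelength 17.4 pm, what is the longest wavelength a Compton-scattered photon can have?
22.2526 pm (at θ = 180°)

The Compton shift is Δλ = λ_C(1 − cos θ).

Since cos θ ranges from −1 to 1, the factor (1 − cos θ) ranges from 0 to 2; the maximum shift occurs at θ = 180° (backscattering):
Δλ_max = 2λ_C = 2 × 2.4263 pm = 4.8526 pm

Maximum scattered wavelength:
λ'_max = λ₀ + Δλ_max = 17.4 + 4.8526 = 22.2526 pm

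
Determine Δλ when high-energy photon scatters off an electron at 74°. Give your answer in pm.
1.7575 pm

Using the Compton scattering formula:
Δλ = λ_C(1 - cos θ)

where λ_C = h/(m_e·c) ≈ 2.4263 pm is the Compton wavelength of an electron.

For θ = 74°:
cos(74°) = 0.2756
1 - cos(74°) = 0.7244

Δλ = 2.4263 × 0.7244
Δλ = 1.7575 pm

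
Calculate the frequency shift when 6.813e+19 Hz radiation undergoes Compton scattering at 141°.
3.372e+19 Hz (decrease)

Convert frequency to wavelength (c = 299792458 m/s):
λ₀ = c/f₀ = 299792458/6.813e+19 = 4.4003003e-12 m = 4.4003 pm

Calculate Compton shift:
Δλ = λ_C(1 - cos(141°)) = 4.3119 pm

Final wavelength:
λ' = λ₀ + Δλ = 4.4003 + 4.3119 = 8.7122 pm

Final frequency:
f' = c/λ' = 299792458/8.7122077e-12 = 3.4410619e+19 Hz

Frequency shift (decrease):
Δf = f₀ - f' = 6.813e+19 - 3.4410619e+19 = 3.372e+19 Hz

(Intermediate values are shown rounded; full precision is carried through to the final answer.)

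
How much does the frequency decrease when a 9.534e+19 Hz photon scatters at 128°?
5.290e+19 Hz (decrease)

Convert frequency to wavelength (c = 299792458 m/s):
λ₀ = c/f₀ = 299792458/9.534e+19 = 3.1444562e-12 m = 3.1445 pm

Calculate Compton shift:
Δλ = λ_C(1 - cos(128°)) = 3.9201 pm

Final wavelength:
λ' = λ₀ + Δλ = 3.1445 + 3.9201 = 7.0646 pm

Final frequency:
f' = c/λ' = 299792458/7.0645522e-12 = 4.2436159e+19 Hz

Frequency shift (decrease):
Δf = f₀ - f' = 9.534e+19 - 4.2436159e+19 = 5.290e+19 Hz

(Intermediate values are shown rounded; full precision is carried through to the final answer.)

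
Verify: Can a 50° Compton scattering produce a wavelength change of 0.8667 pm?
Yes, consistent

Calculate the expected shift for θ = 50°:

Δλ_expected = λ_C(1 - cos(50°))
Δλ_expected = 2.4263 × (1 - cos(50°))
Δλ_expected = 2.4263 × 0.3572
Δλ_expected = 0.8667 pm

Given shift: 0.8667 pm
Expected shift: 0.8667 pm
Difference: 0.0000 pm

The values match. This is consistent with Compton scattering at the stated angle.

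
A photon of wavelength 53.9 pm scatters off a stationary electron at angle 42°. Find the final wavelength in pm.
54.5232 pm

Using the Compton scattering formula:
λ' = λ + Δλ = λ + λ_C(1 - cos θ)

Given:
- Initial wavelength λ = 53.9 pm
- Scattering angle θ = 42°
- Compton wavelength λ_C ≈ 2.4263 pm

Calculate the shift:
Δλ = 2.4263 × (1 - cos(42°))
Δλ = 2.4263 × 0.2569
Δλ = 0.6232 pm

Final wavelength:
λ' = 53.9 + 0.6232 = 54.5232 pm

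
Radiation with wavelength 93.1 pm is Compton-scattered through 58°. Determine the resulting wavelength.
94.2406 pm

Using the Compton scattering formula:
λ' = λ + Δλ = λ + λ_C(1 - cos θ)

Given:
- Initial wavelength λ = 93.1 pm
- Scattering angle θ = 58°
- Compton wavelength λ_C ≈ 2.4263 pm

Calculate the shift:
Δλ = 2.4263 × (1 - cos(58°))
Δλ = 2.4263 × 0.4701
Δλ = 1.1406 pm

Final wavelength:
λ' = 93.1 + 1.1406 = 94.2406 pm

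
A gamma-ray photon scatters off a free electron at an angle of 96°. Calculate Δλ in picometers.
2.6799 pm

Using the Compton scattering formula:
Δλ = λ_C(1 - cos θ)

where λ_C = h/(m_e·c) ≈ 2.4263 pm is the Compton wavelength of an electron.

For θ = 96°:
cos(96°) = -0.1045
1 - cos(96°) = 1.1045

Δλ = 2.4263 × 1.1045
Δλ = 2.6799 pm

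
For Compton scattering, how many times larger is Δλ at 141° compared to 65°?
141° produces the larger shift by a factor of 3.078

Calculate both shifts using Δλ = λ_C(1 - cos θ):

For θ₁ = 65°:
Δλ₁ = 2.4263 × (1 - cos(65°))
Δλ₁ = 2.4263 × 0.5774
Δλ₁ = 1.4009 pm

For θ₂ = 141°:
Δλ₂ = 2.4263 × (1 - cos(141°))
Δλ₂ = 2.4263 × 1.7771
Δλ₂ = 4.3119 pm

The 141° angle produces the larger shift.
Ratio: 4.3119/1.4009 = 3.078

(Intermediate values are shown rounded; full precision is carried through to the final answer.)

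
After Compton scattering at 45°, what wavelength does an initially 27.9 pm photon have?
28.6106 pm

Using the Compton formula: λ' = λ + λ_C(1 − cos θ)

For θ = 45°, cos θ = √2/2 (exact) ≈ 0.7071, so:
1 − cos 45° = 1 − (√2/2) ≈ 0.2929

Δλ = λ_C × 0.2929 = 2.4263 × 0.2929 = 0.7106 pm

λ' = 27.9 + 0.7106 = 28.6106 pm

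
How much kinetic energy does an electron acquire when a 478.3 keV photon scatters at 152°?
305.1571 keV

By energy conservation: K_e = E_initial - E_final

First find the scattered photon energy:
Initial wavelength: λ = hc/E = 2.5922 pm
Compton shift: Δλ = λ_C(1 - cos(152°)) = 4.5686 pm
Final wavelength: λ' = 2.5922 + 4.5686 = 7.1608 pm
Final photon energy: E' = hc/λ' = 173.1429 keV

Electron kinetic energy:
K_e = E - E' = 478.3000 - 173.1429 = 305.1571 keV

(Intermediate values are shown rounded; full precision is carried through to the final answer.)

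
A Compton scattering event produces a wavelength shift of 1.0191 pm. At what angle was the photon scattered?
54.55°

From the Compton formula Δλ = λ_C(1 - cos θ), we can solve for θ:

cos θ = 1 - Δλ/λ_C

Given:
- Δλ = 1.0191 pm
- λ_C = h/(m_e·c) ≈ 2.42631024 pm

cos θ = 1 - 1.0191/2.42631024
cos θ = 1 - 0.420020
cos θ = 0.579980

θ = arccos(0.579980)
θ = 54.55°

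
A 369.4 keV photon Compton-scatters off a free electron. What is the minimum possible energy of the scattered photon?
151.0347 keV (at θ = 180°)

The scattered photon has minimum energy when its wavelength is maximum, i.e., when the Compton shift Δλ = λ_C(1 − cos θ) is maximum. This occurs at θ = 180° (backscattering), giving Δλ_max = 2λ_C = 4.8526 pm.

Initial wavelength: λ₀ = hc/E₀ = 3.3564 pm
Maximum final wavelength: λ'_max = λ₀ + 2λ_C = 3.3564 + 4.8526 = 8.2090 pm
Minimum final energy: E'_min = hc/λ'_max = 151.0347 keV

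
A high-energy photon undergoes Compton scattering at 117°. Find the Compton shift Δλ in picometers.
3.5278 pm

Using the Compton scattering formula:
Δλ = λ_C(1 - cos θ)

where λ_C = h/(m_e·c) ≈ 2.4263 pm is the Compton wavelength of an electron.

For θ = 117°:
cos(117°) = -0.4540
1 - cos(117°) = 1.4540

Δλ = 2.4263 × 1.4540
Δλ = 3.5278 pm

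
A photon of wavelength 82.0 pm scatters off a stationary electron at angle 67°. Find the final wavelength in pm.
83.4783 pm

Using the Compton scattering formula:
λ' = λ + Δλ = λ + λ_C(1 - cos θ)

Given:
- Initial wavelength λ = 82.0 pm
- Scattering angle θ = 67°
- Compton wavelength λ_C ≈ 2.4263 pm

Calculate the shift:
Δλ = 2.4263 × (1 - cos(67°))
Δλ = 2.4263 × 0.6093
Δλ = 1.4783 pm

Final wavelength:
λ' = 82.0 + 1.4783 = 83.4783 pm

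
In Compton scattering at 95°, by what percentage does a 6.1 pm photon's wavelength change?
43.2422%

Calculate the Compton shift:
Δλ = λ_C(1 - cos(95°))
Δλ = 2.4263 × (1 - cos(95°))
Δλ = 2.4263 × 1.0872
Δλ = 2.6378 pm

Percentage change:
(Δλ/λ₀) × 100 = (2.6378/6.1) × 100
= 43.2422%

(Intermediate values are shown rounded; full precision is carried through to the final answer.)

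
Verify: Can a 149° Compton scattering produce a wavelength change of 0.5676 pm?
No, inconsistent

Calculate the expected shift for θ = 149°:

Δλ_expected = λ_C(1 - cos(149°))
Δλ_expected = 2.4263 × (1 - cos(149°))
Δλ_expected = 2.4263 × 1.8572
Δλ_expected = 4.5061 pm

Given shift: 0.5676 pm
Expected shift: 4.5061 pm
Difference: 3.9384 pm

The values do not match. The given shift corresponds to θ ≈ 40.0°, not 149°.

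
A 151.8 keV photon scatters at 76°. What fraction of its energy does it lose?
0.1838 (or 18.38%)

Calculate initial and final photon energies:

Initial: E₀ = 151.8 keV → λ₀ = 8.1676 pm
Compton shift: Δλ = 1.8393 pm
Final wavelength: λ' = 10.0069 pm
Final energy: E' = 123.8983 keV

Fractional energy loss:
(E₀ - E')/E₀ = (151.8000 - 123.8983)/151.8000
= 27.9017/151.8000
= 0.1838
= 18.38%

(Intermediate values are shown rounded; full precision is carried through to the final answer.)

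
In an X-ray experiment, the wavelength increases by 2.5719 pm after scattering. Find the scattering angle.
93.44°

From the Compton formula Δλ = λ_C(1 - cos θ), we can solve for θ:

cos θ = 1 - Δλ/λ_C

Given:
- Δλ = 2.5719 pm
- λ_C = h/(m_e·c) ≈ 2.42631024 pm

cos θ = 1 - 2.5719/2.42631024
cos θ = 1 - 1.060005
cos θ = -0.060005

θ = arccos(-0.060005)
θ = 93.44°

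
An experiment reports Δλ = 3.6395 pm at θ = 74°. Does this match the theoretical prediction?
No, inconsistent

Calculate the expected shift for θ = 74°:

Δλ_expected = λ_C(1 - cos(74°))
Δλ_expected = 2.4263 × (1 - cos(74°))
Δλ_expected = 2.4263 × 0.7244
Δλ_expected = 1.7575 pm

Given shift: 3.6395 pm
Expected shift: 1.7575 pm
Difference: 1.8819 pm

The values do not match. The given shift corresponds to θ ≈ 120.0°, not 74°.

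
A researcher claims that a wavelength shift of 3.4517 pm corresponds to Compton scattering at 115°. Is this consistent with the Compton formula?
Yes, consistent

Calculate the expected shift for θ = 115°:

Δλ_expected = λ_C(1 - cos(115°))
Δλ_expected = 2.4263 × (1 - cos(115°))
Δλ_expected = 2.4263 × 1.4226
Δλ_expected = 3.4517 pm

Given shift: 3.4517 pm
Expected shift: 3.4517 pm
Difference: 0.0000 pm

The values match. This is consistent with Compton scattering at the stated angle.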